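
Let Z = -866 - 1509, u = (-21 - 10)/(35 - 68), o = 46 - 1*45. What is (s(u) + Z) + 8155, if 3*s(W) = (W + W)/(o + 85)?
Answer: 24605491/4257 ≈ 5780.0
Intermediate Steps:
o = 1 (o = 46 - 45 = 1)
u = 31/33 (u = -31/(-33) = -31*(-1/33) = 31/33 ≈ 0.93939)
Z = -2375
s(W) = W/129 (s(W) = ((W + W)/(1 + 85))/3 = ((2*W)/86)/3 = ((2*W)*(1/86))/3 = (W/43)/3 = W/129)
(s(u) + Z) + 8155 = ((1/129)*(31/33) - 2375) + 8155 = (31/4257 - 2375) + 8155 = -10110344/4257 + 8155 = 24605491/4257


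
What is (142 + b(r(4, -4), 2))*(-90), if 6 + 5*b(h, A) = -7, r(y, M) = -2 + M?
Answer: -12546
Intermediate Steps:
b(h, A) = -13/5 (b(h, A) = -6/5 + (⅕)*(-7) = -6/5 - 7/5 = -13/5)
(142 + b(r(4, -4), 2))*(-90) = (142 - 13/5)*(-90) = (697/5)*(-90) = -12546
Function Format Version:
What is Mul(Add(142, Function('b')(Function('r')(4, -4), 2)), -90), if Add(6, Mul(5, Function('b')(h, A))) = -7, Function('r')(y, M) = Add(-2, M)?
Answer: -12546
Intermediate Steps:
Function('b')(h, A) = Rational(-13, 5) (Function('b')(h, A) = Add(Rational(-6, 5), Mul(Rational(1, 5), -7)) = Add(Rational(-6, 5), Rational(-7, 5)) = Rational(-13, 5))
Mul(Add(142, Function('b')(Function('r')(4, -4), 2)), -90) = Mul(Add(142, Rational(-13, 5)), -90) = Mul(Rational(697, 5), -90) = -12546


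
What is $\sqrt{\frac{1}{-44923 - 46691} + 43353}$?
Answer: $\frac{\sqrt{363867147859974}}{91614} \approx 208.21$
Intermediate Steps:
$\sqrt{\frac{1}{-44923 - 46691} + 43353} = \sqrt{\frac{1}{-91614} + 43353} = \sqrt{- \frac{1}{91614} + 43353} = \sqrt{\frac{3971741741}{91614}} = \frac{\sqrt{363867147859974}}{91614}$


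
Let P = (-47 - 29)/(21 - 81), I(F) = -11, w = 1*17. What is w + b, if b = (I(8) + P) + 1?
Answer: 124/15 ≈ 8.2667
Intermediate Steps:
w = 17
P = 19/15 (P = -76/(-60) = -76*(-1/60) = 19/15 ≈ 1.2667)
b = -131/15 (b = (-11 + 19/15) + 1 = -146/15 + 1 = -131/15 ≈ -8.7333)
w + b = 17 - 131/15 = 124/15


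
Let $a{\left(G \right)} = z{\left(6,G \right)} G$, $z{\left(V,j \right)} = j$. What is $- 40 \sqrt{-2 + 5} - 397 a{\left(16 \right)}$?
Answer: $-101632 - 40 \sqrt{3} \approx -1.017 \cdot 10^{5}$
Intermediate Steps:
$a{\left(G \right)} = G^{2}$ ($a{\left(G \right)} = G G = G^{2}$)
$- 40 \sqrt{-2 + 5} - 397 a{\left(16 \right)} = - 40 \sqrt{-2 + 5} - 397 \cdot 16^{2} = - 40 \sqrt{3} - 101632 = -101632 - 40 \sqrt{3}$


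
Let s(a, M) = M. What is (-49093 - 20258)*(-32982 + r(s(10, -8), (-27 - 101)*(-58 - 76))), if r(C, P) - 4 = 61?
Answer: 2282826867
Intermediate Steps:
r(C, P) = 65 (r(C, P) = 4 + 61 = 65)
(-49093 - 20258)*(-32982 + r(s(10, -8), (-27 - 101)*(-58 - 76))) = (-49093 - 20258)*(-32982 + 65) = -69351*(-32917) = 2282826867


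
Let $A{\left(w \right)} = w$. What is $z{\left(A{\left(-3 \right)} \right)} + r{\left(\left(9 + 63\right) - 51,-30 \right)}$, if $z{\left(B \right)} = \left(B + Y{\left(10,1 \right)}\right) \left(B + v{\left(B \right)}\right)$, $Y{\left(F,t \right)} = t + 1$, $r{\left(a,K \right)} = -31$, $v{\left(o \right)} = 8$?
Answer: $-36$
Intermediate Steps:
$Y{\left(F,t \right)} = 1 + t$
$z{\left(B \right)} = \left(2 + B\right) \left(8 + B\right)$ ($z{\left(B \right)} = \left(B + \left(1 + 1\right)\right) \left(B + 8\right) = \left(B + 2\right) \left(8 + B\right) = \left(2 + B\right) \left(8 + B\right)$)
$z{\left(A{\left(-3 \right)} \right)} + r{\left(\left(9 + 63\right) - 51,-30 \right)} = \left(16 + \left(-3\right)^{2} + 10 \left(-3\right)\right) - 31 = \left(16 + 9 - 30\right) - 31 = -5 - 31 = -36$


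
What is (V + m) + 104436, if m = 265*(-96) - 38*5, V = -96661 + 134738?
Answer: 116883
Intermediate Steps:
V = 38077
m = -25630 (m = -25440 - 190 = -25630)
(V + m) + 104436 = (38077 - 25630) + 104436 = 12447 + 104436 = 116883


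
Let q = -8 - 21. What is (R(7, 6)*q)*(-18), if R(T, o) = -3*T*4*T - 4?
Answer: -309024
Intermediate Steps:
q = -29
R(T, o) = -4 - 12*T² (R(T, o) = -3*4*T*T - 4 = -12*T² - 4 = -4 - 12*T²)
(R(7, 6)*q)*(-18) = ((-4 - 12*7²)*(-29))*(-18) = ((-4 - 12*49)*(-29))*(-18) = ((-4 - 588)*(-29))*(-18) = -592*(-29)*(-18) = 17168*(-18) = -309024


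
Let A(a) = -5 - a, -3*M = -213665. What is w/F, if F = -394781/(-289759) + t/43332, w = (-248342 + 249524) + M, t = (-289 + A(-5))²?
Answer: 909088636000156/41307611731 ≈ 22008.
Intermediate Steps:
M = 213665/3 (M = -⅓*(-213665) = 213665/3 ≈ 71222.)
t = 83521 (t = (-289 + (-5 - 1*(-5)))² = (-289 + (-5 + 5))² = (-289 + 0)² = (-289)² = 83521)
w = 217211/3 (w = (-248342 + 249524) + 213665/3 = 1182 + 213665/3 = 217211/3 ≈ 72404.)
F = 41307611731/12555836988 (F = -394781/(-289759) + 83521/43332 = -394781*(-1/289759) + 83521*(1/43332) = 394781/289759 + 83521/43332 = 41307611731/12555836988 ≈ 3.2899)
w/F = 217211/(3*(41307611731/12555836988)) = (217211/3)*(12555836988/41307611731) = 909088636000156/41307611731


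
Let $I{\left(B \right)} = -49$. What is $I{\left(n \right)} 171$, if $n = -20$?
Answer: $-8379$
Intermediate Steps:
$I{\left(n \right)} 171 = \left(-49\right) 171 = -8379$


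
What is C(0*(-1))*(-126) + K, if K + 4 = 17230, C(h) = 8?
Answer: 16218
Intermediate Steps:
K = 17226 (K = -4 + 17230 = 17226)
C(0*(-1))*(-126) + K = 8*(-126) + 17226 = -1008 + 17226 = 16218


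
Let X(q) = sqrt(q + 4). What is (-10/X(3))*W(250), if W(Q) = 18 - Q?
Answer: 2320*sqrt(7)/7 ≈ 876.88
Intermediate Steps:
X(q) = sqrt(4 + q)
(-10/X(3))*W(250) = (-10/sqrt(4 + 3))*(18 - 1*250) = (-10*sqrt(7)/7)*(18 - 250) = -10*sqrt(7)/7*(-232) = 2320*sqrt(7)/7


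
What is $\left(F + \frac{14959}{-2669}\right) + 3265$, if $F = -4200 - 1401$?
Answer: $- \frac{6249743}{2669} \approx -2341.6$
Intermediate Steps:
$F = -5601$ ($F = -4200 - 1401 = -5601$)
$\left(F + \frac{14959}{-2669}\right) + 3265 = \left(-5601 + \frac{14959}{-2669}\right) + 3265 = \left(-5601 + 14959 \left(- \frac{1}{2669}\right)\right) + 3265 = \left(-5601 - \frac{14959}{2669}\right) + 3265 = - \frac{14964028}{2669} + 3265 = - \frac{6249743}{2669}$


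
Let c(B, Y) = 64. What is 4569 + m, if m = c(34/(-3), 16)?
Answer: 4633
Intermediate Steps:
m = 64
4569 + m = 4569 + 64 = 4633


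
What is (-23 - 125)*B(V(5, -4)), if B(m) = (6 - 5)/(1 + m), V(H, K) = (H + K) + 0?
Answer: -74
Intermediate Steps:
V(H, K) = H + K
B(m) = 1/(1 + m)
(-23 - 125)*B(V(5, -4)) = (-23 - 125)/(1 + (5 - 4)) = -148/(1 + 1) = -148/2 = -148*½ = -74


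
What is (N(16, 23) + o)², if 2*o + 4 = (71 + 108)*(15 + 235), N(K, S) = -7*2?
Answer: 499924881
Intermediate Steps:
N(K, S) = -14
o = 22373 (o = -2 + ((71 + 108)*(15 + 235))/2 = -2 + (179*250)/2 = -2 + (½)*44750 = -2 + 22375 = 22373)
(N(16, 23) + o)² = (-14 + 22373)² = 22359² = 499924881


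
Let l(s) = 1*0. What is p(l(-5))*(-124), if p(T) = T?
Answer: 0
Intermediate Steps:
l(s) = 0
p(l(-5))*(-124) = 0*(-124) = 0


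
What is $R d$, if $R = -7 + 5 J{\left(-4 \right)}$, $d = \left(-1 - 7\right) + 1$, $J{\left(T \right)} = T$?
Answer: $189$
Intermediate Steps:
$d = -7$ ($d = -8 + 1 = -7$)
$R = -27$ ($R = -7 + 5 \left(-4\right) = -7 - 20 = -27$)
$R d = \left(-27\right) \left(-7\right) = 189$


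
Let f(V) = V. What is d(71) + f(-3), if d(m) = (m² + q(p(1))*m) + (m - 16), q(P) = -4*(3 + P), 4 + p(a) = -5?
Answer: 6797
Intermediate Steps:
p(a) = -9 (p(a) = -4 - 5 = -9)
q(P) = -12 - 4*P
d(m) = -16 + m² + 25*m (d(m) = (m² + (-12 - 4*(-9))*m) + (m - 16) = (m² + (-12 + 36)*m) + (-16 + m) = (m² + 24*m) + (-16 + m) = -16 + m² + 25*m)
d(71) + f(-3) = (-16 + 71² + 25*71) - 3 = (-16 + 5041 + 1775) - 3 = 6800 - 3 = 6797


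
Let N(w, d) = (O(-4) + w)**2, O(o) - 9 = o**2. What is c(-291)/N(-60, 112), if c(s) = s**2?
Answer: 84681/1225 ≈ 69.127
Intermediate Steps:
O(o) = 9 + o**2
N(w, d) = (25 + w)**2 (N(w, d) = ((9 + (-4)**2) + w)**2 = ((9 + 16) + w)**2 = (25 + w)**2)
c(-291)/N(-60, 112) = (-291)**2/((25 - 60)**2) = 84681/((-35)**2) = 84681/1225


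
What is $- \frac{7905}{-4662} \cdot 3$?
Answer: $\frac{2635}{518} \approx 5.0869$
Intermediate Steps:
$- \frac{7905}{-4662} \cdot 3 = \left(-7905\right) \left(- \frac{1}{4662}\right) 3 = \frac{2635}{1554} \cdot 3 = \frac{2635}{518}$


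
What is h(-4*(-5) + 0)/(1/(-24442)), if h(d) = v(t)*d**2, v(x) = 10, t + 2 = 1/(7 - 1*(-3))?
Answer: -97768000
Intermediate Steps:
t = -19/10 (t = -2 + 1/(7 - 1*(-3)) = -2 + 1/(7 + 3) = -2 + 1/10 = -19/10 ≈ -1.9000)
h(d) = 10*d**2
h(-4*(-5) + 0)/(1/(-24442)) = (10*(-4*(-5) + 0)**2)/(1/(-24442)) = (10*(20 + 0)**2)/(-1/24442) = (10*20**2)*(-24442) = (10*400)*(-24442) = 4000*(-24442) = -97768000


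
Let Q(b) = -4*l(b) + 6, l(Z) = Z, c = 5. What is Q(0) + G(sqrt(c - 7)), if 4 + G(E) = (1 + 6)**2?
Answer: 51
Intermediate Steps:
G(E) = 45 (G(E) = -4 + (1 + 6)**2 = -4 + 7**2 = -4 + 49 = 45)
Q(b) = 6 - 4*b (Q(b) = -4*b + 6 = 6 - 4*b)
Q(0) + G(sqrt(c - 7)) = (6 - 4*0) + 45 = (6 + 0) + 45 = 6 + 45 = 51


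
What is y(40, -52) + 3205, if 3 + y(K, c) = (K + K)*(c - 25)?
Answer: -2958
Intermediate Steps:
y(K, c) = -3 + 2*K*(-25 + c) (y(K, c) = -3 + (K + K)*(c - 25) = -3 + (2*K)*(-25 + c) = -3 + 2*K*(-25 + c))
y(40, -52) + 3205 = (-3 - 50*40 + 2*40*(-52)) + 3205 = (-3 - 2000 - 4160) + 3205 = -6163 + 3205 = -2958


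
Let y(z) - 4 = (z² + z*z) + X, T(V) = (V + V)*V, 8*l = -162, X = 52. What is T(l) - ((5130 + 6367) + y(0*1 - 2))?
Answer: -85927/8 ≈ -10741.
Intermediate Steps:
l = -81/4 (l = (⅛)*(-162) = -81/4 ≈ -20.250)
T(V) = 2*V² (T(V) = (2*V)*V = 2*V²)
y(z) = 56 + 2*z² (y(z) = 4 + ((z² + z*z) + 52) = 4 + ((z² + z²) + 52) = 4 + (2*z² + 52) = 4 + (52 + 2*z²) = 56 + 2*z²)
T(l) - ((5130 + 6367) + y(0*1 - 2)) = 2*(-81/4)² - ((5130 + 6367) + (56 + 2*(0*1 - 2)²)) = 2*(6561/16) - (11497 + (56 + 2*(0 - 2)²)) = 6561/8 - (11497 + (56 + 2*(-2)²)) = 6561/8 - (11497 + (56 + 2*4)) = 6561/8 - (11497 + (56 + 8)) = 6561/8 - (11497 + 64) = 6561/8 - 1*11561 = 6561/8 - 11561 = -85927/8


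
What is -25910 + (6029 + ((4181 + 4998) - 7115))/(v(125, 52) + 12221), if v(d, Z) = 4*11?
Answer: -317778057/12265 ≈ -25909.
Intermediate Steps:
v(d, Z) = 44
-25910 + (6029 + ((4181 + 4998) - 7115))/(v(125, 52) + 12221) = -25910 + (6029 + ((4181 + 4998) - 7115))/(44 + 12221) = -25910 + (6029 + (9179 - 7115))/12265 = -25910 + (6029 + 2064)*(1/12265) = -25910 + 8093*(1/12265) = -25910 + 8093/12265 = -317778057/12265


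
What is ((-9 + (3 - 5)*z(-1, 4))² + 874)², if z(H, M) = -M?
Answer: 765625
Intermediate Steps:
((-9 + (3 - 5)*z(-1, 4))² + 874)² = ((-9 + (3 - 5)*(-1*4))² + 874)² = ((-9 - 2*(-4))² + 874)² = ((-9 + 8)² + 874)² = ((-1)² + 874)² = (1 + 874)² = 875² = 765625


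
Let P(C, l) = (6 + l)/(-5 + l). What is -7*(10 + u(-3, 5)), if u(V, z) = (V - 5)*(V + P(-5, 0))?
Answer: -1526/5 ≈ -305.20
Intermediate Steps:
P(C, l) = (6 + l)/(-5 + l)
u(V, z) = (-5 + V)*(-6/5 + V) (u(V, z) = (V - 5)*(V + (6 + 0)/(-5 + 0)) = (-5 + V)*(V + 6/(-5)) = (-5 + V)*(V - 1/5*6) = (-5 + V)*(V - 6/5) = (-5 + V)*(-6/5 + V))
-7*(10 + u(-3, 5)) = -7*(10 + (6 + (-3)**2 - 31/5*(-3))) = -7*(10 + (6 + 9 + 93/5)) = -7*(10 + 168/5) = -7*218/5 = -1526/5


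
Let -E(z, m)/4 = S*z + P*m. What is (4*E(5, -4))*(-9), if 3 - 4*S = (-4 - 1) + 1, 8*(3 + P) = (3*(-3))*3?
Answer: 4932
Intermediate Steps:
P = -51/8 (P = -3 + ((3*(-3))*3)/8 = -3 + (-9*3)/8 = -3 + (⅛)*(-27) = -3 - 27/8 = -51/8 ≈ -6.3750)
S = 7/4 (S = ¾ - ((-4 - 1) + 1)/4 = ¾ - (-5 + 1)/4 = ¾ - ¼*(-4) = ¾ + 1 = 7/4 ≈ 1.7500)
E(z, m) = -7*z + 51*m/2 (E(z, m) = -4*(7*z/4 - 51*m/8) = -4*(-51*m/8 + 7*z/4) = -7*z + 51*m/2)
(4*E(5, -4))*(-9) = (4*(-7*5 + (51/2)*(-4)))*(-9) = (4*(-35 - 102))*(-9) = (4*(-137))*(-9) = -548*(-9) = 4932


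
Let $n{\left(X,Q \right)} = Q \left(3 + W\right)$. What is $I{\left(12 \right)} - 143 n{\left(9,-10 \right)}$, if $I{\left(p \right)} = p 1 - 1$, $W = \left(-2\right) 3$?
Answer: $-4279$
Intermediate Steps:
$W = -6$
$n{\left(X,Q \right)} = - 3 Q$ ($n{\left(X,Q \right)} = Q \left(3 - 6\right) = Q \left(-3\right) = - 3 Q$)
$I{\left(p \right)} = -1 + p$ ($I{\left(p \right)} = p - 1 = -1 + p$)
$I{\left(12 \right)} - 143 n{\left(9,-10 \right)} = \left(-1 + 12\right) - 143 \left(\left(-3\right) \left(-10\right)\right) = 11 - 4290 = -4279$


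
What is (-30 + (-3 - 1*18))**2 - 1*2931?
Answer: -330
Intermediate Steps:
(-30 + (-3 - 1*18))**2 - 1*2931 = (-30 + (-3 - 18))**2 - 2931 = (-30 - 21)**2 - 2931 = (-51)**2 - 2931 = 2601 - 2931 = -330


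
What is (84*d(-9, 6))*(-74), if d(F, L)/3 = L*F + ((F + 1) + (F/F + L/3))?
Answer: 1100232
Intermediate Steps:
d(F, L) = 6 + L + 3*F + 3*F*L (d(F, L) = 3*(L*F + ((F + 1) + (F/F + L/3))) = 3*(F*L + ((1 + F) + (1 + L*(⅓)))) = 3*(F*L + ((1 + F) + (1 + L/3))) = 3*(F*L + (2 + F + L/3)) = 3*(2 + F + L/3 + F*L) = 6 + L + 3*F + 3*F*L)
(84*d(-9, 6))*(-74) = (84*(6 + 6 + 3*(-9) + 3*(-9)*6))*(-74) = (84*(6 + 6 - 27 - 162))*(-74) = (84*(-177))*(-74) = -14868*(-74) = 1100232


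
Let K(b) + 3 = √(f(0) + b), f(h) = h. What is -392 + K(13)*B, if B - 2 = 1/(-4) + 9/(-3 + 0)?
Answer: -1553/4 - 5*√13/4 ≈ -392.76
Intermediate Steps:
K(b) = -3 + √b (K(b) = -3 + √(0 + b) = -3 + √b)
B = -5/4 (B = 2 + (1/(-4) + 9/(-3 + 0)) = 2 + (-¼ + 9/(-3)) = 2 + (-¼ - ⅓*9) = 2 + (-¼ - 3) = 2 - 13/4 = -5/4 ≈ -1.2500)
-392 + K(13)*B = -392 + (-3 + √13)*(-5/4) = -392 + (15/4 - 5*√13/4) = -1553/4 - 5*√13/4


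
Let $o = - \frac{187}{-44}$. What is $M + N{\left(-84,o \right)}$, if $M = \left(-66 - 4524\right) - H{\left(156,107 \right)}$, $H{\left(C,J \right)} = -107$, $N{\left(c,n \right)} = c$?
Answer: $-4567$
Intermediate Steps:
$o = \frac{17}{4}$ ($o = \left(-187\right) \left(- \frac{1}{44}\right) = \frac{17}{4} \approx 4.25$)
$M = -4483$ ($M = \left(-66 - 4524\right) - -107 = \left(-66 - 4524\right) + 107 = -4590 + 107 = -4483$)
$M + N{\left(-84,o \right)} = -4483 - 84 = -4567$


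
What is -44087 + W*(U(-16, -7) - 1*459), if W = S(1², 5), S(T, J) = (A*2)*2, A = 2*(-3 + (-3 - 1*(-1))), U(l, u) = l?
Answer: -25087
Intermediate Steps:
A = -10 (A = 2*(-3 + (-3 + 1)) = 2*(-3 - 2) = 2*(-5) = -10)
S(T, J) = -40 (S(T, J) = -10*2*2 = -20*2 = -40)
W = -40
-44087 + W*(U(-16, -7) - 1*459) = -44087 - 40*(-16 - 1*459) = -44087 - 40*(-16 - 459) = -44087 - 40*(-475) = -44087 + 19000 = -25087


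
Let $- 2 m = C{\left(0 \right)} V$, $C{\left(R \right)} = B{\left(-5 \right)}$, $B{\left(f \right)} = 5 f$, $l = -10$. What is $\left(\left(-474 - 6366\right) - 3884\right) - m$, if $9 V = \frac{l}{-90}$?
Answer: $- \frac{1737313}{162} \approx -10724.0$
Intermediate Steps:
$C{\left(R \right)} = -25$ ($C{\left(R \right)} = 5 \left(-5\right) = -25$)
$V = \frac{1}{81}$ ($V = \frac{\left(-10\right) \frac{1}{-90}}{9} = \frac{\left(-10\right) \left(- \frac{1}{90}\right)}{9} = \frac{1}{9} \cdot \frac{1}{9} = \frac{1}{81} \approx 0.012346$)
$m = \frac{25}{162}$ ($m = - \frac{\left(-25\right) \frac{1}{81}}{2} = \left(- \frac{1}{2}\right) \left(- \frac{25}{81}\right) = \frac{25}{162} \approx 0.15432$)
$\left(\left(-474 - 6366\right) - 3884\right) - m = \left(\left(-474 - 6366\right) - 3884\right) - \frac{25}{162} = \left(-6840 - 3884\right) - \frac{25}{162} = -10724 - \frac{25}{162} = - \frac{1737313}{162}$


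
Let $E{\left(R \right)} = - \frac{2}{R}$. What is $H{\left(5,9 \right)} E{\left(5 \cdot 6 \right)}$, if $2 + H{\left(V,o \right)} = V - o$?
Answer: $\frac{2}{5} \approx 0.4$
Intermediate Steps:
$H{\left(V,o \right)} = -2 + V - o$ ($H{\left(V,o \right)} = -2 + \left(V - o\right) = -2 + V - o$)
$H{\left(5,9 \right)} E{\left(5 \cdot 6 \right)} = \left(-2 + 5 - 9\right) \left(- \frac{2}{5 \cdot 6}\right) = \left(-2 + 5 - 9\right) \left(- \frac{2}{30}\right) = - 6 \left(\left(-2\right) \frac{1}{30}\right) = \left(-6\right) \left(- \frac{1}{15}\right) = \frac{2}{5}$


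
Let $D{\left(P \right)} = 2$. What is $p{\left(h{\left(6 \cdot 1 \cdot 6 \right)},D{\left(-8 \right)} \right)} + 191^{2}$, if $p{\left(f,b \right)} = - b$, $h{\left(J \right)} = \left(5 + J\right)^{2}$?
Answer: $36479$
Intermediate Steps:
$p{\left(h{\left(6 \cdot 1 \cdot 6 \right)},D{\left(-8 \right)} \right)} + 191^{2} = \left(-1\right) 2 + 191^{2} = -2 + 36481 = 36479$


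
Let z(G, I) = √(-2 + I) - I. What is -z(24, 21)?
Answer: 21 - √19 ≈ 16.641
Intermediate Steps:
-z(24, 21) = -(√(-2 + 21) - 1*21) = -(√19 - 21) = -(-21 + √19) = 21 - √19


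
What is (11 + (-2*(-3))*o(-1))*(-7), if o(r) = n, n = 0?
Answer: -77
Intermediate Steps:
o(r) = 0
(11 + (-2*(-3))*o(-1))*(-7) = (11 - 2*(-3)*0)*(-7) = (11 + 6*0)*(-7) = (11 + 0)*(-7) = 11*(-7) = -77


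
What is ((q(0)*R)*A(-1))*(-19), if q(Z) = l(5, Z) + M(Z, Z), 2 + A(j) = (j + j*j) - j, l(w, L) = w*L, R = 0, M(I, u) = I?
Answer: 0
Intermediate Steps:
l(w, L) = L*w
A(j) = -2 + j² (A(j) = -2 + ((j + j*j) - j) = -2 + ((j + j²) - j) = -2 + j²)
q(Z) = 6*Z (q(Z) = Z*5 + Z = 5*Z + Z = 6*Z)
((q(0)*R)*A(-1))*(-19) = (((6*0)*0)*(-2 + (-1)²))*(-19) = ((0*0)*(-2 + 1))*(-19) = (0*(-1))*(-19) = 0*(-19) = 0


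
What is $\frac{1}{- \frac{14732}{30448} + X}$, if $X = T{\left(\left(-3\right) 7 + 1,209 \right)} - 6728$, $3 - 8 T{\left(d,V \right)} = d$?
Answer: $- \frac{15224}{102390669} \approx -0.00014869$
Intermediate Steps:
$T{\left(d,V \right)} = \frac{3}{8} - \frac{d}{8}$
$X = - \frac{53801}{8}$ ($X = \left(\frac{3}{8} - \frac{\left(-3\right) 7 + 1}{8}\right) - 6728 = \left(\frac{3}{8} - \frac{-21 + 1}{8}\right) - 6728 = \left(\frac{3}{8} - - \frac{5}{2}\right) - 6728 = \left(\frac{3}{8} + \frac{5}{2}\right) - 6728 = \frac{23}{8} - 6728 = - \frac{53801}{8} \approx -6725.1$)
$\frac{1}{- \frac{14732}{30448} + X} = \frac{1}{- \frac{14732}{30448} - \frac{53801}{8}} = \frac{1}{\left(-14732\right) \frac{1}{30448} - \frac{53801}{8}} = \frac{1}{- \frac{3683}{7612} - \frac{53801}{8}} = \frac{1}{- \frac{102390669}{15224}} = - \frac{15224}{102390669}$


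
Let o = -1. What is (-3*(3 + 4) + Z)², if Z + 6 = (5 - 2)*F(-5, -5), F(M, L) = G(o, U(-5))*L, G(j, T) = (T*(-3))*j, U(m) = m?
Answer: 39204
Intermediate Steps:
G(j, T) = -3*T*j (G(j, T) = (-3*T)*j = -3*T*j)
F(M, L) = -15*L (F(M, L) = (-3*(-5)*(-1))*L = -15*L)
Z = 219 (Z = -6 + (5 - 2)*(-15*(-5)) = -6 + 3*75 = -6 + 225 = 219)
(-3*(3 + 4) + Z)² = (-3*(3 + 4) + 219)² = (-3*7 + 219)² = (-21 + 219)² = 198² = 39204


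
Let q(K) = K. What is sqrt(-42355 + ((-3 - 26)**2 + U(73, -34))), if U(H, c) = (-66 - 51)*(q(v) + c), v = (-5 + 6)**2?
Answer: I*sqrt(37653) ≈ 194.04*I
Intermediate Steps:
v = 1 (v = 1**2 = 1)
U(H, c) = -117 - 117*c (U(H, c) = (-66 - 51)*(1 + c) = -117*(1 + c) = -117 - 117*c)
sqrt(-42355 + ((-3 - 26)**2 + U(73, -34))) = sqrt(-42355 + ((-3 - 26)**2 + (-117 - 117*(-34)))) = sqrt(-42355 + ((-29)**2 + (-117 + 3978))) = sqrt(-42355 + (841 + 3861)) = sqrt(-42355 + 4702) = sqrt(-37653) = I*sqrt(37653)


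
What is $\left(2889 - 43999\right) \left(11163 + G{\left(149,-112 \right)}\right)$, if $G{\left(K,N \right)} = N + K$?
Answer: $-460432000$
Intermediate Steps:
$G{\left(K,N \right)} = K + N$
$\left(2889 - 43999\right) \left(11163 + G{\left(149,-112 \right)}\right) = \left(2889 - 43999\right) \left(11163 + \left(149 - 112\right)\right) = - 41110 \left(11163 + 37\right) = \left(-41110\right) 11200 = -460432000$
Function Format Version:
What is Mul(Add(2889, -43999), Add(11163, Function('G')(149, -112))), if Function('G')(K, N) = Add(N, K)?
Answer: -460432000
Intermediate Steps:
Function('G')(K, N) = Add(K, N)
Mul(Add(2889, -43999), Add(11163, Function('G')(149, -112))) = Mul(Add(2889, -43999), Add(11163, Add(149, -112))) = Mul(-41110, Add(11163, 37)) = Mul(-41110, 11200) = -460432000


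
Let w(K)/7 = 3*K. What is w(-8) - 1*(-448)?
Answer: 280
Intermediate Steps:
w(K) = 21*K (w(K) = 7*(3*K) = 21*K)
w(-8) - 1*(-448) = 21*(-8) - 1*(-448) = -168 + 448 = 280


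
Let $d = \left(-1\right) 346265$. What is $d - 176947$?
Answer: $-523212$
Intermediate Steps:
$d = -346265$
$d - 176947 = -346265 - 176947 = -523212$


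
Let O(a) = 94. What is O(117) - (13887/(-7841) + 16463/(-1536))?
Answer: 1282531759/12043776 ≈ 106.49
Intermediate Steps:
O(117) - (13887/(-7841) + 16463/(-1536)) = 94 - (13887/(-7841) + 16463/(-1536)) = 94 - (13887*(-1/7841) + 16463*(-1/1536)) = 94 - (-13887/7841 - 16463/1536) = 94 - 1*(-150416815/12043776) = 94 + 150416815/12043776 = 1282531759/12043776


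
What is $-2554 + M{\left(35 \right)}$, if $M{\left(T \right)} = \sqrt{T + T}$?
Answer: $-2554 + \sqrt{70} \approx -2545.6$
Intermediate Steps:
$M{\left(T \right)} = \sqrt{2} \sqrt{T}$ ($M{\left(T \right)} = \sqrt{2 T} = \sqrt{2} \sqrt{T}$)
$-2554 + M{\left(35 \right)} = -2554 + \sqrt{2} \sqrt{35} = -2554 + \sqrt{70}$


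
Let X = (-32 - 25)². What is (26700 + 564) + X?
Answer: 30513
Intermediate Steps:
X = 3249 (X = (-57)² = 3249)
(26700 + 564) + X = (26700 + 564) + 3249 = 27264 + 3249 = 30513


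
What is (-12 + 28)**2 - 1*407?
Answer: -151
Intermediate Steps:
(-12 + 28)**2 - 1*407 = 16**2 - 407 = 256 - 407 = -151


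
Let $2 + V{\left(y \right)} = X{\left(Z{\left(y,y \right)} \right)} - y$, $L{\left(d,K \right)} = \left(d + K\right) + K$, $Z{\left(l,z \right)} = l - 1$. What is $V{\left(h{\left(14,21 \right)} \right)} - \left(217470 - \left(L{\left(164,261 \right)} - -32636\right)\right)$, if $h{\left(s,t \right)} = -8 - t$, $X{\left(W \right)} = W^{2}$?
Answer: $-183221$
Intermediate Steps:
$Z{\left(l,z \right)} = -1 + l$
$L{\left(d,K \right)} = d + 2 K$ ($L{\left(d,K \right)} = \left(K + d\right) + K = d + 2 K$)
$V{\left(y \right)} = -2 + \left(-1 + y\right)^{2} - y$ ($V{\left(y \right)} = -2 - \left(y - \left(-1 + y\right)^{2}\right) = -2 + \left(-1 + y\right)^{2} - y$)
$V{\left(h{\left(14,21 \right)} \right)} - \left(217470 - \left(L{\left(164,261 \right)} - -32636\right)\right) = \left(-2 + \left(-1 - 29\right)^{2} - \left(-8 - 21\right)\right) - \left(217470 - \left(\left(164 + 2 \cdot 261\right) - -32636\right)\right) = \left(-2 + \left(-1 - 29\right)^{2} - \left(-8 - 21\right)\right) - \left(217470 - \left(\left(164 + 522\right) + 32636\right)\right) = \left(-2 + \left(-1 - 29\right)^{2} - -29\right) - \left(217470 - \left(686 + 32636\right)\right) = \left(-2 + \left(-30\right)^{2} + 29\right) - \left(217470 - 33322\right) = \left(-2 + 900 + 29\right) - \left(217470 - 33322\right) = 927 - 184148 = -183221$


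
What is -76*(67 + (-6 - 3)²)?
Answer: -11248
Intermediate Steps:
-76*(67 + (-6 - 3)²) = -76*(67 + (-9)²) = -76*(67 + 81) = -76*148 = -11248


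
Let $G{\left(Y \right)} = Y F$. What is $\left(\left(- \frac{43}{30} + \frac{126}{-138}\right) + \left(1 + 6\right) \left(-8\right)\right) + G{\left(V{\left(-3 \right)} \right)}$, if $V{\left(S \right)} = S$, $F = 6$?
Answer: $- \frac{52679}{690} \approx -76.346$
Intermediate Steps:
$G{\left(Y \right)} = 6 Y$ ($G{\left(Y \right)} = Y 6 = 6 Y$)
$\left(\left(- \frac{43}{30} + \frac{126}{-138}\right) + \left(1 + 6\right) \left(-8\right)\right) + G{\left(V{\left(-3 \right)} \right)} = \left(\left(- \frac{43}{30} + \frac{126}{-138}\right) + \left(1 + 6\right) \left(-8\right)\right) + 6 \left(-3\right) = \left(\left(\left(-43\right) \frac{1}{30} + 126 \left(- \frac{1}{138}\right)\right) + 7 \left(-8\right)\right) - 18 = \left(\left(- \frac{43}{30} - \frac{21}{23}\right) - 56\right) - 18 = \left(- \frac{1619}{690} - 56\right) - 18 = - \frac{40259}{690} - 18 = - \frac{52679}{690}$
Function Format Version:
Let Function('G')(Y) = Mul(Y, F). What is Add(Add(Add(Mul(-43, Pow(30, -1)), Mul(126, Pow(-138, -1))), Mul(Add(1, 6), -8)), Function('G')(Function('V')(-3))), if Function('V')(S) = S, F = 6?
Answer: Rational(-52679, 690) ≈ -76.346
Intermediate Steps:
Function('G')(Y) = Mul(6, Y) (Function('G')(Y) = Mul(Y, 6) = Mul(6, Y))
Add(Add(Add(Mul(-43, Pow(30, -1)), Mul(126, Pow(-138, -1))), Mul(Add(1, 6), -8)), Function('G')(Function('V')(-3))) = Add(Add(Add(Mul(-43, Pow(30, -1)), Mul(126, Pow(-138, -1))), Mul(Add(1, 6), -8)), Mul(6, -3)) = Add(Add(Add(Mul(-43, Rational(1, 30)), Mul(126, Rational(-1, 138))), Mul(7, -8)), -18) = Add(Add(Add(Rational(-43, 30), Rational(-21, 23)), -56), -18) = Add(Add(Rational(-1619, 690), -56), -18) = Add(Rational(-40259, 690), -18) = Rational(-52679, 690)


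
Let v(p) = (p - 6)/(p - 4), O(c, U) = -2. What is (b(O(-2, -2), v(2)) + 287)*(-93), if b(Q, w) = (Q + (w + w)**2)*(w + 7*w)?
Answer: -47523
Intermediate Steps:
v(p) = (-6 + p)/(-4 + p)
b(Q, w) = 8*w*(Q + 4*w**2) (b(Q, w) = (Q + (2*w)**2)*(8*w) = (Q + 4*w**2)*(8*w) = 8*w*(Q + 4*w**2))
(b(O(-2, -2), v(2)) + 287)*(-93) = (8*((-6 + 2)/(-4 + 2))*(-2 + 4*((-6 + 2)/(-4 + 2))**2) + 287)*(-93) = (8*(-4/(-2))*(-2 + 4*(-4/(-2))**2) + 287)*(-93) = (8*(-1/2*(-4))*(-2 + 4*(-1/2*(-4))**2) + 287)*(-93) = (8*2*(-2 + 4*2**2) + 287)*(-93) = (8*2*(-2 + 4*4) + 287)*(-93) = (8*2*(-2 + 16) + 287)*(-93) = (8*2*14 + 287)*(-93) = (224 + 287)*(-93) = 511*(-93) = -47523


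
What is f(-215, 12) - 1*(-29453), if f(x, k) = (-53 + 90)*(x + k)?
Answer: 21942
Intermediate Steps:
f(x, k) = 37*k + 37*x (f(x, k) = 37*(k + x) = 37*k + 37*x)
f(-215, 12) - 1*(-29453) = (37*12 + 37*(-215)) - 1*(-29453) = (444 - 7955) + 29453 = -7511 + 29453 = 21942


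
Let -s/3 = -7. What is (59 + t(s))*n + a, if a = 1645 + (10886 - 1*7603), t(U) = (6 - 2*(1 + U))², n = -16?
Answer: -19120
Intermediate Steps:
s = 21 (s = -3*(-7) = 21)
t(U) = (4 - 2*U)² (t(U) = (6 + (-2 - 2*U))² = (4 - 2*U)²)
a = 4928 (a = 1645 + (10886 - 7603) = 1645 + 3283 = 4928)
(59 + t(s))*n + a = (59 + 4*(-2 + 21)²)*(-16) + 4928 = (59 + 4*19²)*(-16) + 4928 = (59 + 4*361)*(-16) + 4928 = (59 + 1444)*(-16) + 4928 = 1503*(-16) + 4928 = -24048 + 4928 = -19120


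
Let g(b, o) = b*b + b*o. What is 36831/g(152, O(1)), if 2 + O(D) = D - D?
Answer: 12277/7600 ≈ 1.6154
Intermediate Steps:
O(D) = -2 (O(D) = -2 + (D - D) = -2 + 0 = -2)
g(b, o) = b² + b*o
36831/g(152, O(1)) = 36831/((152*(152 - 2))) = 36831/((152*150)) = 36831/22800 = 36831*(1/22800) = 12277/7600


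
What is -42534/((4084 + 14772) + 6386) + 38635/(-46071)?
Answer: -489134764/193820697 ≈ -2.5236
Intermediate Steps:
-42534/((4084 + 14772) + 6386) + 38635/(-46071) = -42534/(18856 + 6386) + 38635*(-1/46071) = -42534/25242 - 38635/46071 = -42534*1/25242 - 38635/46071 = -7089/4207 - 38635/46071 = -489134764/193820697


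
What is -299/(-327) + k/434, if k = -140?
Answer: 5999/10137 ≈ 0.59179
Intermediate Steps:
-299/(-327) + k/434 = -299/(-327) - 140/434 = -299*(-1/327) - 140*1/434 = 299/327 - 10/31 = 5999/10137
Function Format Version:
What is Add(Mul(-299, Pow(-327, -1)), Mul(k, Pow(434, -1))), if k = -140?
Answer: Rational(5999, 10137) ≈ 0.59179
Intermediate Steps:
Add(Mul(-299, Pow(-327, -1)), Mul(k, Pow(434, -1))) = Add(Mul(-299, Pow(-327, -1)), Mul(-140, Pow(434, -1))) = Add(Mul(-299, Rational(-1, 327)), Mul(-140, Rational(1, 434))) = Add(Rational(299, 327), Rational(-10, 31)) = Rational(5999, 10137)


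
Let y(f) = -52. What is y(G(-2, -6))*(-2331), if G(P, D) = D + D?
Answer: 121212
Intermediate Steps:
G(P, D) = 2*D
y(G(-2, -6))*(-2331) = -52*(-2331) = 121212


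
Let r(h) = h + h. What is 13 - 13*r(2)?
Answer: -39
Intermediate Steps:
r(h) = 2*h
13 - 13*r(2) = 13 - 26*2 = 13 - 13*4 = 13 - 52 = -39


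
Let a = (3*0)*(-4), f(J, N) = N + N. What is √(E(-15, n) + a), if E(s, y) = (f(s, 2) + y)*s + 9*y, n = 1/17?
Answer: 3*I*√1938/17 ≈ 7.7687*I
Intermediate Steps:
f(J, N) = 2*N
a = 0 (a = 0*(-4) = 0)
n = 1/17 ≈ 0.058824
E(s, y) = 9*y + s*(4 + y) (E(s, y) = (2*2 + y)*s + 9*y = (4 + y)*s + 9*y = s*(4 + y) + 9*y = 9*y + s*(4 + y))
√(E(-15, n) + a) = √((4*(-15) + 9*(1/17) - 15*1/17) + 0) = √((-60 + 9/17 - 15/17) + 0) = √(-1026/17 + 0) = √(-1026/17) = 3*I*√1938/17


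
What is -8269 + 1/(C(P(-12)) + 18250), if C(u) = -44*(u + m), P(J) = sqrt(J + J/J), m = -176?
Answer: -2793720220157/337854666 + 11*I*sqrt(11)/168927333 ≈ -8269.0 + 2.1597e-7*I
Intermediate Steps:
P(J) = sqrt(1 + J) (P(J) = sqrt(J + 1) = sqrt(1 + J))
C(u) = 7744 - 44*u (C(u) = -44*(u - 176) = -44*(-176 + u) = 7744 - 44*u)
-8269 + 1/(C(P(-12)) + 18250) = -8269 + 1/((7744 - 44*sqrt(1 - 12)) + 18250) = -8269 + 1/((7744 - 44*I*sqrt(11)) + 18250) = -8269 + 1/(25994 - 44*I*sqrt(11))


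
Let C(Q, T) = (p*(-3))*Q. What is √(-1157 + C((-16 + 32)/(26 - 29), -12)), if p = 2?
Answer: 15*I*√5 ≈ 33.541*I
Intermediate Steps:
C(Q, T) = -6*Q (C(Q, T) = (2*(-3))*Q = -6*Q)
√(-1157 + C((-16 + 32)/(26 - 29), -12)) = √(-1157 - 6*(-16 + 32)/(26 - 29)) = √(-1157 - 96/(-3)) = √(-1157 - 96*(-1)/3) = √(-1157 - 6*(-16/3)) = √(-1157 + 32) = √(-1125) = 15*I*√5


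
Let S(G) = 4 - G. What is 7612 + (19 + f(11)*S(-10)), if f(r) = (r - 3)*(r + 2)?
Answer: 9087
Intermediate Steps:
f(r) = (-3 + r)*(2 + r)
7612 + (19 + f(11)*S(-10)) = 7612 + (19 + (-6 + 11**2 - 1*11)*(4 - 1*(-10))) = 7612 + (19 + (-6 + 121 - 11)*(4 + 10)) = 7612 + (19 + 104*14) = 7612 + (19 + 1456) = 7612 + 1475 = 9087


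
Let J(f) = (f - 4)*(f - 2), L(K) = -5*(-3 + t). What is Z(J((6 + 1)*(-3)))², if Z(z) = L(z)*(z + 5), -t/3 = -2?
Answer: 75690000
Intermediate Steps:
t = 6 (t = -3*(-2) = 6)
L(K) = -15 (L(K) = -5*(-3 + 6) = -5*3 = -15)
J(f) = (-4 + f)*(-2 + f)
Z(z) = -75 - 15*z (Z(z) = -15*(z + 5) = -15*(5 + z) = -75 - 15*z)
Z(J((6 + 1)*(-3)))² = (-75 - 15*(8 + ((6 + 1)*(-3))² - 6*(6 + 1)*(-3)))² = (-75 - 15*(8 + (7*(-3))² - 42*(-3)))² = (-75 - 15*(8 + (-21)² - 6*(-21)))² = (-75 - 15*(8 + 441 + 126))² = (-75 - 15*575)² = (-75 - 8625)² = (-8700)² = 75690000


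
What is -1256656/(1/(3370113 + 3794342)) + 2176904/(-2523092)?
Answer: -5679010394758141266/630773 ≈ -9.0033e+12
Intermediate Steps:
-1256656/(1/(3370113 + 3794342)) + 2176904/(-2523092) = -1256656/(1/7164455) + 2176904*(-1/2523092) = -1256656/1/7164455 - 544226/630773 = -1256656*7164455 - 544226/630773 = -9003255362480 - 544226/630773 = -5679010394758141266/630773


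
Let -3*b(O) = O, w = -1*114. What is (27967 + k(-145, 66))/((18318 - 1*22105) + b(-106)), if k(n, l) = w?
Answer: -83559/11255 ≈ -7.4242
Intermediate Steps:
w = -114
b(O) = -O/3
k(n, l) = -114
(27967 + k(-145, 66))/((18318 - 1*22105) + b(-106)) = (27967 - 114)/((18318 - 1*22105) - ⅓*(-106)) = 27853/((18318 - 22105) + 106/3) = 27853/(-3787 + 106/3) = 27853/(-11255/3) = 27853*(-3/11255) = -83559/11255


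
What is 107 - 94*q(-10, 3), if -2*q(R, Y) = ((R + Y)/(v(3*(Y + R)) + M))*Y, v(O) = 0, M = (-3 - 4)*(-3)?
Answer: 60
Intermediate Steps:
M = 21 (M = -7*(-3) = 21)
q(R, Y) = -Y*(R/21 + Y/21)/2 (q(R, Y) = -(R + Y)/(0 + 21)*Y/2 = -(R + Y)/21*Y/2 = -(R + Y)*(1/21)*Y/2 = -(R/21 + Y/21)*Y/2 = -Y*(R/21 + Y/21)/2)
107 - 94*q(-10, 3) = 107 - (-47)*3*(-10 + 3)/21 = 107 - (-47)*3*(-7)/21 = 107 - 94*½ = 107 - 47 = 60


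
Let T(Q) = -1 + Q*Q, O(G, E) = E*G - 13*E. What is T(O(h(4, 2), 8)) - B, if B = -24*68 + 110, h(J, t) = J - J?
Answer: 12337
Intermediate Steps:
h(J, t) = 0
O(G, E) = -13*E + E*G
T(Q) = -1 + Q**2
B = -1522 (B = -1632 + 110 = -1522)
T(O(h(4, 2), 8)) - B = (-1 + (8*(-13 + 0))**2) - 1*(-1522) = (-1 + (8*(-13))**2) + 1522 = (-1 + (-104)**2) + 1522 = (-1 + 10816) + 1522 = 10815 + 1522 = 12337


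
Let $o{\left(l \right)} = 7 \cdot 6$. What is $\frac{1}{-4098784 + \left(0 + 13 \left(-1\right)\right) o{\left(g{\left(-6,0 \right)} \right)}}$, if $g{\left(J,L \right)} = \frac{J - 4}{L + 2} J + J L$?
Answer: $- \frac{1}{4099330} \approx -2.4394 \cdot 10^{-7}$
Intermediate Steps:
$g{\left(J,L \right)} = J L + \frac{J \left(-4 + J\right)}{2 + L}$ ($g{\left(J,L \right)} = \frac{-4 + J}{2 + L} J + J L = \frac{J \left(-4 + J\right)}{2 + L} + J L = J L + \frac{J \left(-4 + J\right)}{2 + L}$)
$o{\left(l \right)} = 42$
$\frac{1}{-4098784 + \left(0 + 13 \left(-1\right)\right) o{\left(g{\left(-6,0 \right)} \right)}} = \frac{1}{-4098784 + \left(0 + 13 \left(-1\right)\right) 42} = \frac{1}{-4098784 + \left(0 - 13\right) 42} = \frac{1}{-4098784 - 546} = \frac{1}{-4099330} = - \frac{1}{4099330}$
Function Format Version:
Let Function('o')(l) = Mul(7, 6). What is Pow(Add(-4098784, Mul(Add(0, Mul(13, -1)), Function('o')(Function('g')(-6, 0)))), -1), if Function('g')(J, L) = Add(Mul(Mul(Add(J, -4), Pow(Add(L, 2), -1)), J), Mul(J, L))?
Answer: Rational(-1, 4099330) ≈ -2.4394e-7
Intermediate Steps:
Function('g')(J, L) = Add(Mul(J, L), Mul(J, Pow(Add(2, L), -1), Add(-4, J))) (Function('g')(J, L) = Add(Mul(Mul(Add(-4, J), Pow(Add(2, L), -1)), J), Mul(J, L)) = Add(Mul(Mul(Pow(Add(2, L), -1), Add(-4, J)), J), Mul(J, L)) = Add(Mul(J, Pow(Add(2, L), -1), Add(-4, J)), Mul(J, L)) = Add(Mul(J, L), Mul(J, Pow(Add(2, L), -1), Add(-4, J))))
Function('o')(l) = 42
Pow(Add(-4098784, Mul(Add(0, Mul(13, -1)), Function('o')(Function('g')(-6, 0)))), -1) = Pow(Add(-4098784, Mul(Add(0, Mul(13, -1)), 42)), -1) = Pow(Add(-4098784, Mul(Add(0, -13), 42)), -1) = Pow(Add(-4098784, Mul(-13, 42)), -1) = Pow(Add(-4098784, -546), -1) = Pow(-4099330, -1) = Rational(-1, 4099330)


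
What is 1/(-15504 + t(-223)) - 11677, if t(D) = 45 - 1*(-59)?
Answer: -179825801/15400 ≈ -11677.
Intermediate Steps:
t(D) = 104 (t(D) = 45 + 59 = 104)
1/(-15504 + t(-223)) - 11677 = 1/(-15504 + 104) - 11677 = 1/(-15400) - 11677 = -1/15400 - 11677 = -179825801/15400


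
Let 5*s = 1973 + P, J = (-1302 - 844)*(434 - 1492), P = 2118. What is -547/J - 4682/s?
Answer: -53153893657/9288484588 ≈ -5.7226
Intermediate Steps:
J = 2270468 (J = -2146*(-1058) = 2270468)
s = 4091/5 (s = (1973 + 2118)/5 = (1/5)*4091 = 4091/5 ≈ 818.20)
-547/J - 4682/s = -547/2270468 - 4682/4091/5 = -547*1/2270468 - 4682*5/4091 = -547/2270468 - 23410/4091 = -53153893657/9288484588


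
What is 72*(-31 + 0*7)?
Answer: -2232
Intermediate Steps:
72*(-31 + 0*7) = 72*(-31 + 0) = 72*(-31) = -2232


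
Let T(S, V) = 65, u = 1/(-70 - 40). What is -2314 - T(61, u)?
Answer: -2379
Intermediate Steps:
u = -1/110 (u = 1/(-110) = -1/110 ≈ -0.0090909)
-2314 - T(61, u) = -2314 - 1*65 = -2314 - 65 = -2379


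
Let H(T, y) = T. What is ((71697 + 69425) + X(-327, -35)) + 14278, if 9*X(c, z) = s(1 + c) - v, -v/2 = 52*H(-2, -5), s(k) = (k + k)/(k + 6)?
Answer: 111871523/720 ≈ 1.5538e+5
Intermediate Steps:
s(k) = 2*k/(6 + k) (s(k) = (2*k)/(6 + k) = 2*k/(6 + k))
v = 208 (v = -104*(-2) = -2*(-104) = 208)
X(c, z) = -208/9 + 2*(1 + c)/(9*(7 + c)) (X(c, z) = (2*(1 + c)/(6 + (1 + c)) - 1*208)/9 = (2*(1 + c)/(7 + c) - 208)/9 = (-208 + 2*(1 + c)/(7 + c))/9 = -208/9 + 2*(1 + c)/(9*(7 + c)))
((71697 + 69425) + X(-327, -35)) + 14278 = ((71697 + 69425) + 2*(-727 - 103*(-327))/(9*(7 - 327))) + 14278 = (141122 + (2/9)*(-727 + 33681)/(-320)) + 14278 = (141122 + (2/9)*(-1/320)*32954) + 14278 = (141122 - 16477/720) + 14278 = 101591363/720 + 14278 = 111871523/720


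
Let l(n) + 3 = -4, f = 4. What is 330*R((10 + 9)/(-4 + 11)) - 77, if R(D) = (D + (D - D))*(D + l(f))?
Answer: -191873/49 ≈ -3915.8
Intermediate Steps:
l(n) = -7 (l(n) = -3 - 4 = -7)
R(D) = D*(-7 + D) (R(D) = (D + (D - D))*(D - 7) = (D + 0)*(-7 + D) = D*(-7 + D))
330*R((10 + 9)/(-4 + 11)) - 77 = 330*(((10 + 9)/(-4 + 11))*(-7 + (10 + 9)/(-4 + 11))) - 77 = 330*((19/7)*(-7 + 19/7)) - 77 = 330*((19*(⅐))*(-7 + 19*(⅐))) - 77 = 330*(19*(-7 + 19/7)/7) - 77 = 330*((19/7)*(-30/7)) - 77 = 330*(-570/49) - 77 = -188100/49 - 77 = -191873/49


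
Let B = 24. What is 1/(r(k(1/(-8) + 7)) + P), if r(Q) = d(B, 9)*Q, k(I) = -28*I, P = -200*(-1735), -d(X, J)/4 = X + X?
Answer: 1/383960 ≈ 2.6044e-6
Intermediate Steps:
d(X, J) = -8*X (d(X, J) = -4*(X + X) = -8*X)
P = 347000
r(Q) = -192*Q (r(Q) = (-8*24)*Q = -192*Q)
1/(r(k(1/(-8) + 7)) + P) = 1/(-(-5376)*(1/(-8) + 7) + 347000) = 1/(-(-5376)*(-⅛ + 7) + 347000) = 1/(-(-5376)*55/8 + 347000) = 1/(-192*(-385/2) + 347000) = 1/(36960 + 347000) = 1/383960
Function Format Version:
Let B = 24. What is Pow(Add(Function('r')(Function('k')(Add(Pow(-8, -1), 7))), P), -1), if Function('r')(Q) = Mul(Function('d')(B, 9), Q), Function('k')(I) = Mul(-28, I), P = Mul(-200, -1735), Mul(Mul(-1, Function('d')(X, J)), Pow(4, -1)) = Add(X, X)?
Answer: Rational(1, 383960) ≈ 2.6044e-6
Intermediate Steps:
Function('d')(X, J) = Mul(-8, X) (Function('d')(X, J) = Mul(-4, Add(X, X)) = Mul(-4, Mul(2, X)) = Mul(-8, X))
P = 347000
Function('r')(Q) = Mul(-192, Q) (Function('r')(Q) = Mul(Mul(-8, 24), Q) = Mul(-192, Q))
Pow(Add(Function('r')(Function('k')(Add(Pow(-8, -1), 7))), P), -1) = Pow(Add(Mul(-192, Mul(-28, Add(Pow(-8, -1), 7))), 347000), -1) = Pow(Add(Mul(-192, Mul(-28, Add(Rational(-1, 8), 7))), 347000), -1) = Pow(Add(Mul(-192, Mul(-28, Rational(55, 8))), 347000), -1) = Pow(Add(Mul(-192, Rational(-385, 2)), 347000), -1) = Pow(Add(36960, 347000), -1) = Pow(383960, -1) = Rational(1, 383960)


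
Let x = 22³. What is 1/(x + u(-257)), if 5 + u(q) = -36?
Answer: 1/10607 ≈ 9.4277e-5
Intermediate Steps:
x = 10648
u(q) = -41 (u(q) = -5 - 36 = -41)
1/(x + u(-257)) = 1/(10648 - 41) = 1/10607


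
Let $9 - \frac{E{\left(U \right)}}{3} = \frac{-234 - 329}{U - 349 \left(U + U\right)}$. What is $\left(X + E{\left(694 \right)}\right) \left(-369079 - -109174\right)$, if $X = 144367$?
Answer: $- \frac{18153318185135715}{483718} \approx -3.7529 \cdot 10^{10}$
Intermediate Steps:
$E{\left(U \right)} = 27 - \frac{1689}{697 U}$ ($E{\left(U \right)} = 27 - 3 \frac{-234 - 329}{U - 349 \left(U + U\right)} = 27 - 3 \left(- \frac{563}{U - 349 \cdot 2 U}\right) = 27 - 3 \left(- \frac{563}{U - 698 U}\right) = 27 - 3 \left(- \frac{563}{\left(-697\right) U}\right) = 27 - 3 \left(- 563 \left(- \frac{1}{697 U}\right)\right) = 27 - 3 \frac{563}{697 U} = 27 - \frac{1689}{697 U}$)
$\left(X + E{\left(694 \right)}\right) \left(-369079 - -109174\right) = \left(144367 + \left(27 - \frac{1689}{697 \cdot 694}\right)\right) \left(-369079 - -109174\right) = \left(144367 + \left(27 - \frac{1689}{483718}\right)\right) \left(-369079 + 109174\right) = \left(144367 + \left(27 - \frac{1689}{483718}\right)\right) \left(-259905\right) = \left(144367 + \frac{13058697}{483718}\right) \left(-259905\right) = \frac{69845975203}{483718} \left(-259905\right) = - \frac{18153318185135715}{483718}$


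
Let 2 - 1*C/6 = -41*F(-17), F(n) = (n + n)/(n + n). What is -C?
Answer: -258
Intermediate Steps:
F(n) = 1 (F(n) = (2*n)/((2*n)) = (2*n)*(1/(2*n)) = 1)
C = 258 (C = 12 - (-246) = 12 - 6*(-41) = 12 + 246 = 258)
-C = -1*258 = -258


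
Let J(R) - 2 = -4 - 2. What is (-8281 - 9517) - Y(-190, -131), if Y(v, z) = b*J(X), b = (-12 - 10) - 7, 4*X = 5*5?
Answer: -17914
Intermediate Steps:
X = 25/4 (X = (5*5)/4 = (1/4)*25 = 25/4 ≈ 6.2500)
J(R) = -4 (J(R) = 2 + (-4 - 2) = 2 - 6 = -4)
b = -29 (b = -22 - 7 = -29)
Y(v, z) = 116 (Y(v, z) = -29*(-4) = 116)
(-8281 - 9517) - Y(-190, -131) = (-8281 - 9517) - 1*116 = -17798 - 116 = -17914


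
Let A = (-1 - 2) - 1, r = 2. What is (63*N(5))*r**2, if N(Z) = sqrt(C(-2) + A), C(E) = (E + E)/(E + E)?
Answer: 252*I*sqrt(3) ≈ 436.48*I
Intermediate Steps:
C(E) = 1 (C(E) = (2*E)/((2*E)) = (2*E)*(1/(2*E)) = 1)
A = -4 (A = -3 - 1 = -4)
N(Z) = I*sqrt(3) (N(Z) = sqrt(1 - 4) = sqrt(-3) = I*sqrt(3))
(63*N(5))*r**2 = (63*(I*sqrt(3)))*2**2 = (63*I*sqrt(3))*4 = 252*I*sqrt(3)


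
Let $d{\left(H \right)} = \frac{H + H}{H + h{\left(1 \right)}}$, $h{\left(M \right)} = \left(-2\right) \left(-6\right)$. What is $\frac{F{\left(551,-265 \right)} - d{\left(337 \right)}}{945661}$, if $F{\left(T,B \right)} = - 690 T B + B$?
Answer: $\frac{35161778991}{330035689} \approx 106.54$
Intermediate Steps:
$h{\left(M \right)} = 12$
$F{\left(T,B \right)} = B - 690 B T$ ($F{\left(T,B \right)} = - 690 B T + B = B - 690 B T$)
$d{\left(H \right)} = \frac{2 H}{12 + H}$ ($d{\left(H \right)} = \frac{H + H}{H + 12} = \frac{2 H}{12 + H}$)
$\frac{F{\left(551,-265 \right)} - d{\left(337 \right)}}{945661} = \frac{- 265 \left(1 - 380190\right) - 2 \cdot 337 \frac{1}{12 + 337}}{945661} = \left(- 265 \left(1 - 380190\right) - 2 \cdot 337 \cdot \frac{1}{349}\right) \frac{1}{945661} = \left(\left(-265\right) \left(-380189\right) - 2 \cdot 337 \cdot \frac{1}{349}\right) \frac{1}{945661} = \left(100750085 - \frac{674}{349}\right) \frac{1}{945661} = \frac{35161778991}{349} \cdot \frac{1}{945661} = \frac{35161778991}{330035689}$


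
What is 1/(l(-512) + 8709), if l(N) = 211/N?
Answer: 512/4458797 ≈ 0.00011483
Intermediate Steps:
1/(l(-512) + 8709) = 1/(211/(-512) + 8709) = 1/(211*(-1/512) + 8709) = 1/(-211/512 + 8709) = 1/(4458797/512) = 512/4458797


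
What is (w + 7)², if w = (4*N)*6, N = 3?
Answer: 6241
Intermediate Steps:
w = 72 (w = (4*3)*6 = 12*6 = 72)
(w + 7)² = (72 + 7)² = 79² = 6241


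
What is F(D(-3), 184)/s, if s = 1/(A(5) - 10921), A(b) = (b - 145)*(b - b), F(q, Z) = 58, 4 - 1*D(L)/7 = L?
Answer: -633418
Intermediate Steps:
D(L) = 28 - 7*L
A(b) = 0 (A(b) = (-145 + b)*0 = 0)
s = -1/10921 (s = 1/(0 - 10921) = 1/(-10921) = -1/10921 ≈ -9.1567e-5)
F(D(-3), 184)/s = 58/(-1/10921) = 58*(-10921) = -633418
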